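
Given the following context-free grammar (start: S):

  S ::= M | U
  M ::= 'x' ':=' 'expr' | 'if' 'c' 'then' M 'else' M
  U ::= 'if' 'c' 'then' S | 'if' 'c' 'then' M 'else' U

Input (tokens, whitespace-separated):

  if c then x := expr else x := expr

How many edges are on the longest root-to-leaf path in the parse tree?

3

[S [M if c then [M x := expr] else [M x := expr]]]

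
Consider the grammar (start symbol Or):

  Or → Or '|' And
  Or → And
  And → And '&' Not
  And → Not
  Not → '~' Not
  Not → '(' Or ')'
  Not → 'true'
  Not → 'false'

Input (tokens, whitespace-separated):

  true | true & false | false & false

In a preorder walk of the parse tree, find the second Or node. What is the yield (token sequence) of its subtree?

[Or [Or [Or [And [Not true]]] | [And [And [Not true]] & [Not false]]] | [And [And [Not false]] & [Not false]]]

true | true & false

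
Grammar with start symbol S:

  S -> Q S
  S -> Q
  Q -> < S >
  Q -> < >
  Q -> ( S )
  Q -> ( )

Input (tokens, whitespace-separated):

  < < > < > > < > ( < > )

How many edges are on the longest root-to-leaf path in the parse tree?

[S [Q < [S [Q < >] [S [Q < >]]] >] [S [Q < >] [S [Q ( [S [Q < >]] )]]]]

6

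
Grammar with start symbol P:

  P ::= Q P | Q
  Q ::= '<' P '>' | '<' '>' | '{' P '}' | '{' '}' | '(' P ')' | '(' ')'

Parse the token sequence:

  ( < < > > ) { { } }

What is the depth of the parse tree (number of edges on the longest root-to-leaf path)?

[P [Q ( [P [Q < [P [Q < >]] >]] )] [P [Q { [P [Q { }]] }]]]

6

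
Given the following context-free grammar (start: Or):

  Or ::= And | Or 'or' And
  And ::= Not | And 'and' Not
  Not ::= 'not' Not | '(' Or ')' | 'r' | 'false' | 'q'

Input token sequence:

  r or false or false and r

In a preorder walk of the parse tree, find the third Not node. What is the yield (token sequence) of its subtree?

[Or [Or [Or [And [Not r]]] or [And [Not false]]] or [And [And [Not false]] and [Not r]]]

false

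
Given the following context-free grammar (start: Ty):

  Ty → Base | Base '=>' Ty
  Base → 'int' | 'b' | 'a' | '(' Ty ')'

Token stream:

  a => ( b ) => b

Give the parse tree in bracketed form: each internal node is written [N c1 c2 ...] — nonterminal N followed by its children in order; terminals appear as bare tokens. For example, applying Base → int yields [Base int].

[Ty [Base a] => [Ty [Base ( [Ty [Base b]] )] => [Ty [Base b]]]]

Ty
Base => Ty
a => Ty
a => Base => Ty
a => ( Ty ) => Ty
a => ( Base ) => Ty
a => ( b ) => Ty
a => ( b ) => Base
a => ( b ) => b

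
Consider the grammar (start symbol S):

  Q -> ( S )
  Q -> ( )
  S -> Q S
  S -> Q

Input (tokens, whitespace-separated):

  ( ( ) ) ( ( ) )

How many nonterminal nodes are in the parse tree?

8

[S [Q ( [S [Q ( )]] )] [S [Q ( [S [Q ( )]] )]]]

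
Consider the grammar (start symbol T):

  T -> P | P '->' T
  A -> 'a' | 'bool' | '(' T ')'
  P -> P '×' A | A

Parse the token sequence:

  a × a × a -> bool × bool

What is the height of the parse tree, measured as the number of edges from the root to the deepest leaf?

[T [P [P [P [A a]] × [A a]] × [A a]] -> [T [P [P [A bool]] × [A bool]]]]

5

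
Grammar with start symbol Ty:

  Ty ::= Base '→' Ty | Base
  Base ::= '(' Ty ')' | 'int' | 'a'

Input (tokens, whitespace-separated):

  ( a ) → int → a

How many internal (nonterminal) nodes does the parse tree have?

8

[Ty [Base ( [Ty [Base a]] )] → [Ty [Base int] → [Ty [Base a]]]]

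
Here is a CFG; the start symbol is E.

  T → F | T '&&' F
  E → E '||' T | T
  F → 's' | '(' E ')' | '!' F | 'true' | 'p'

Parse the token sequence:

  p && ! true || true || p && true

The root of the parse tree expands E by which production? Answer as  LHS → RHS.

E → E '||' T

[E [E [E [T [T [F p]] && [F ! [F true]]]] || [T [F true]]] || [T [T [F p]] && [F true]]]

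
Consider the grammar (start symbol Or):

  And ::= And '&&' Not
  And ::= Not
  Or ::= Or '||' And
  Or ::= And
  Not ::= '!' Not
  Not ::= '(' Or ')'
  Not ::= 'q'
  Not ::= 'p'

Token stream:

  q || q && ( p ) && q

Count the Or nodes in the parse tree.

[Or [Or [And [Not q]]] || [And [And [And [Not q]] && [Not ( [Or [And [Not p]]] )]] && [Not q]]]

3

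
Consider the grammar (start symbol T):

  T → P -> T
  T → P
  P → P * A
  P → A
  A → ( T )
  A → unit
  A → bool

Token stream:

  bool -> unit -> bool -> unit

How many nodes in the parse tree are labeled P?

4

[T [P [A bool]] -> [T [P [A unit]] -> [T [P [A bool]] -> [T [P [A unit]]]]]]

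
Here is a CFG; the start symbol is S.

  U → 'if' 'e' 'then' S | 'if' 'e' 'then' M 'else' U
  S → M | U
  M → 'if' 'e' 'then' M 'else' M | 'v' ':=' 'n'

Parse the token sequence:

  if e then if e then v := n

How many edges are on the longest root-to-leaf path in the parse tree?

[S [U if e then [S [U if e then [S [M v := n]]]]]]

6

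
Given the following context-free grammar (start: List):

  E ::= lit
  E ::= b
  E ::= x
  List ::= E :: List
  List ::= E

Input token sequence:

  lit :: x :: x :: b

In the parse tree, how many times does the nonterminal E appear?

[List [E lit] :: [List [E x] :: [List [E x] :: [List [E b]]]]]

4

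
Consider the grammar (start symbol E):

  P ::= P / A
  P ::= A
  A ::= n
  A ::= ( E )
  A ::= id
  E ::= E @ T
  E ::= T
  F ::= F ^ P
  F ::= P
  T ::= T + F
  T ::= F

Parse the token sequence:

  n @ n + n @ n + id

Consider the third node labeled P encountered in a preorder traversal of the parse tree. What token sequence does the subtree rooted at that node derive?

[E [E [E [T [F [P [A n]]]]] @ [T [T [F [P [A n]]]] + [F [P [A n]]]]] @ [T [T [F [P [A n]]]] + [F [P [A id]]]]]

n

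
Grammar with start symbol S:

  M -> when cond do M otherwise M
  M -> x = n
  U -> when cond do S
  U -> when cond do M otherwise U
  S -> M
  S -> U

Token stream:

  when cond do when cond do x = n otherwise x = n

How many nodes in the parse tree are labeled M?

[S [U when cond do [S [M when cond do [M x = n] otherwise [M x = n]]]]]

3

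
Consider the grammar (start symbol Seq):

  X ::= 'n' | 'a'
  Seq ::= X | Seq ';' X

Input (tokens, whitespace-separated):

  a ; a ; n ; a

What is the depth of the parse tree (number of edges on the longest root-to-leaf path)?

5

[Seq [Seq [Seq [Seq [X a]] ; [X a]] ; [X n]] ; [X a]]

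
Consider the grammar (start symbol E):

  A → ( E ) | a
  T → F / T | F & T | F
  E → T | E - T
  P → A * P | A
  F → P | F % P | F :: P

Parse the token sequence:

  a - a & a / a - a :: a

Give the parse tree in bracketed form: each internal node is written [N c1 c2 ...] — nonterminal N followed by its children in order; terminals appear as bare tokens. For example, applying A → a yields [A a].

[E [E [E [T [F [P [A a]]]]] - [T [F [P [A a]]] & [T [F [P [A a]]] / [T [F [P [A a]]]]]]] - [T [F [F [P [A a]]] :: [P [A a]]]]]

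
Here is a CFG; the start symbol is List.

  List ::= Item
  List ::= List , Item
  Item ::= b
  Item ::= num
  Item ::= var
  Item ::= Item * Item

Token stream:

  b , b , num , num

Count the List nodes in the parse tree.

[List [List [List [List [Item b]] , [Item b]] , [Item num]] , [Item num]]

4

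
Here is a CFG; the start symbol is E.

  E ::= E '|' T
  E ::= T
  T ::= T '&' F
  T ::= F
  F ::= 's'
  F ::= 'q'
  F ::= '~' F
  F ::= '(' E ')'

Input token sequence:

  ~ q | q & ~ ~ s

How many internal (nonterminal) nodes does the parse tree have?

11

[E [E [T [F ~ [F q]]]] | [T [T [F q]] & [F ~ [F ~ [F s]]]]]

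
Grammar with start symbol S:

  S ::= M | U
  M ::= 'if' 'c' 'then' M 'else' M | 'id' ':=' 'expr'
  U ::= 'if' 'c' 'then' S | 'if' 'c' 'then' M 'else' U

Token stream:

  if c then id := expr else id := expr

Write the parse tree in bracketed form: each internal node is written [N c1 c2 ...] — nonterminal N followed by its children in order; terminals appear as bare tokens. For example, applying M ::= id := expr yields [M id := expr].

S
M
if c then M else M
if c then id := expr else M
if c then id := expr else id := expr

[S [M if c then [M id := expr] else [M id := expr]]]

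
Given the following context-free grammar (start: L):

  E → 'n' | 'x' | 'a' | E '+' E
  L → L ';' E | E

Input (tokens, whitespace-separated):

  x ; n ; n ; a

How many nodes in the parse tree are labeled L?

4

[L [L [L [L [E x]] ; [E n]] ; [E n]] ; [E a]]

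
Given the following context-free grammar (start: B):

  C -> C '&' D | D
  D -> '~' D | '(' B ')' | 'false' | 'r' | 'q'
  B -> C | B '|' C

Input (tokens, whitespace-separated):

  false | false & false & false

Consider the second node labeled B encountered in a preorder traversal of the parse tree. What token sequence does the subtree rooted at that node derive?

false

[B [B [C [D false]]] | [C [C [C [D false]] & [D false]] & [D false]]]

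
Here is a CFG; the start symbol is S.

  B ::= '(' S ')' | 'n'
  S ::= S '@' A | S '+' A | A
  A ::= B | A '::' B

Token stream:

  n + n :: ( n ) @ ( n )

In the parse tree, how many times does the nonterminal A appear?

6

[S [S [S [A [B n]]] + [A [A [B n]] :: [B ( [S [A [B n]]] )]]] @ [A [B ( [S [A [B n]]] )]]]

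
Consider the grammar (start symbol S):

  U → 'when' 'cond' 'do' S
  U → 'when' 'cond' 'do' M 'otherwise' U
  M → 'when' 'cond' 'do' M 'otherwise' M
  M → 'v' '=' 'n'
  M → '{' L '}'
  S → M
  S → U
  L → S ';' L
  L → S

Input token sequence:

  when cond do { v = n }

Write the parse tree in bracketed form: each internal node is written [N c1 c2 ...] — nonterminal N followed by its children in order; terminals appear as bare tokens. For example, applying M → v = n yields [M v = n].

[S [U when cond do [S [M { [L [S [M v = n]]] }]]]]

S
U
when cond do S
when cond do M
when cond do { L }
when cond do { S }
when cond do { M }
when cond do { v = n }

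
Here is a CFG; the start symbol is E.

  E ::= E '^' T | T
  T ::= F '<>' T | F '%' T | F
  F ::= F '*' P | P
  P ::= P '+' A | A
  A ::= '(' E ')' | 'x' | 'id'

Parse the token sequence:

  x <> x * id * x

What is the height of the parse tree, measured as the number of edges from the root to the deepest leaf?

8

[E [T [F [P [A x]]] <> [T [F [F [F [P [A x]]] * [P [A id]]] * [P [A x]]]]]]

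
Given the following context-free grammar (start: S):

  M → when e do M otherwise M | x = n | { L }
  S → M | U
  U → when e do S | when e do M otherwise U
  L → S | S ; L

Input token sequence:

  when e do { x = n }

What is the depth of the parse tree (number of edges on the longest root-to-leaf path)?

[S [U when e do [S [M { [L [S [M x = n]]] }]]]]

7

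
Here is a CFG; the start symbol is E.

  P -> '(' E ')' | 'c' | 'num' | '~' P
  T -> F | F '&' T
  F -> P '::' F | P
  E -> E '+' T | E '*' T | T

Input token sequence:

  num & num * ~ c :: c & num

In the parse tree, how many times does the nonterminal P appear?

6

[E [E [T [F [P num]] & [T [F [P num]]]]] * [T [F [P ~ [P c]] :: [F [P c]]] & [T [F [P num]]]]]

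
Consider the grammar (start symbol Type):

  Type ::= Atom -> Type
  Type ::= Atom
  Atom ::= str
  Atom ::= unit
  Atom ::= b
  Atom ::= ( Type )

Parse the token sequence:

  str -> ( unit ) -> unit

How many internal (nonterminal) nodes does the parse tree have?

8

[Type [Atom str] -> [Type [Atom ( [Type [Atom unit]] )] -> [Type [Atom unit]]]]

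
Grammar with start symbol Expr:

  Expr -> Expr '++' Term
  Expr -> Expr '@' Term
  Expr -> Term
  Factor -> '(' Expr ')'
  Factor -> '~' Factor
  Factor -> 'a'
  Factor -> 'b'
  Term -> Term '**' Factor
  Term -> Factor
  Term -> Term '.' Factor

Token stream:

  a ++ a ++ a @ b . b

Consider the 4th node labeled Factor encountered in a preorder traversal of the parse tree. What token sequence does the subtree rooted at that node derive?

b

[Expr [Expr [Expr [Expr [Term [Factor a]]] ++ [Term [Factor a]]] ++ [Term [Factor a]]] @ [Term [Term [Factor b]] . [Factor b]]]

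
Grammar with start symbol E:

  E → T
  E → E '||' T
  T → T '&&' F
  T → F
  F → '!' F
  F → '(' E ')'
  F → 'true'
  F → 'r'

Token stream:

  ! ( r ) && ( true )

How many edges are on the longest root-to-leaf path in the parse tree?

8

[E [T [T [F ! [F ( [E [T [F r]]] )]]] && [F ( [E [T [F true]]] )]]]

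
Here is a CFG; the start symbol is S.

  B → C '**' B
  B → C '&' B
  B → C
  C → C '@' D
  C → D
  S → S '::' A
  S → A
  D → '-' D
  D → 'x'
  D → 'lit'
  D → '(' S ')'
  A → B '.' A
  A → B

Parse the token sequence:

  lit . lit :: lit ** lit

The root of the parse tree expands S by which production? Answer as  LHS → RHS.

S → S '::' A

[S [S [A [B [C [D lit]]] . [A [B [C [D lit]]]]]] :: [A [B [C [D lit]] ** [B [C [D lit]]]]]]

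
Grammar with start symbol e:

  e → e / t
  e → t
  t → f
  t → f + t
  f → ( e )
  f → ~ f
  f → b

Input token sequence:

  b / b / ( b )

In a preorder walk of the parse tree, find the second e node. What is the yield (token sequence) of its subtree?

b / b

[e [e [e [t [f b]]] / [t [f b]]] / [t [f ( [e [t [f b]]] )]]]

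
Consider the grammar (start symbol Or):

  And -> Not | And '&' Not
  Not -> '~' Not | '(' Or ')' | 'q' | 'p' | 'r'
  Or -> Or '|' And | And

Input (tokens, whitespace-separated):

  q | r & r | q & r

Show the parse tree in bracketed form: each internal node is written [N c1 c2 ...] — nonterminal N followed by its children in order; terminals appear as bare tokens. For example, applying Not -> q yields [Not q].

[Or [Or [Or [And [Not q]]] | [And [And [Not r]] & [Not r]]] | [And [And [Not q]] & [Not r]]]

Or
Or | And
Or | And | And
And | And | And
Not | And | And
q | And | And
q | And & Not | And
q | Not & Not | And
q | r & Not | And
q | r & r | And
q | r & r | And & Not
q | r & r | Not & Not
q | r & r | q & Not
q | r & r | q & r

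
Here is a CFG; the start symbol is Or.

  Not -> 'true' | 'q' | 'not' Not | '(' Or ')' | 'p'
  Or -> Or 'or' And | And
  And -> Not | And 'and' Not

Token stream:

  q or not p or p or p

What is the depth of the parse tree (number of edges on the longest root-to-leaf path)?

[Or [Or [Or [Or [And [Not q]]] or [And [Not not [Not p]]]] or [And [Not p]]] or [And [Not p]]]

6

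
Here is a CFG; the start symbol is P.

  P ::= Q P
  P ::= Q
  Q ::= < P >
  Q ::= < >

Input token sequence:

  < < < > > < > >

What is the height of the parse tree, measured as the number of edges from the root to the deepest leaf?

6

[P [Q < [P [Q < [P [Q < >]] >] [P [Q < >]]] >]]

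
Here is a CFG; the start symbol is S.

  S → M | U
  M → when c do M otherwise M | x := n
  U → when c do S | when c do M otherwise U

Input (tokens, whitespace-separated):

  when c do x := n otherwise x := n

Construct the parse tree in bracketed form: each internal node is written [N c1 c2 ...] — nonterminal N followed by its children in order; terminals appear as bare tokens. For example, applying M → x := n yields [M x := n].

[S [M when c do [M x := n] otherwise [M x := n]]]

S
M
when c do M otherwise M
when c do x := n otherwise M
when c do x := n otherwise x := n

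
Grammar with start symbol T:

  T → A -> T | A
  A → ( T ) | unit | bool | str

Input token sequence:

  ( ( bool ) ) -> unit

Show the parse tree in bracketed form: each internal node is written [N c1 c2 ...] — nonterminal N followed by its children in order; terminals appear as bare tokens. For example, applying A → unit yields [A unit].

T
A -> T
( T ) -> T
( A ) -> T
( ( T ) ) -> T
( ( A ) ) -> T
( ( bool ) ) -> T
( ( bool ) ) -> A
( ( bool ) ) -> unit

[T [A ( [T [A ( [T [A bool]] )]] )] -> [T [A unit]]]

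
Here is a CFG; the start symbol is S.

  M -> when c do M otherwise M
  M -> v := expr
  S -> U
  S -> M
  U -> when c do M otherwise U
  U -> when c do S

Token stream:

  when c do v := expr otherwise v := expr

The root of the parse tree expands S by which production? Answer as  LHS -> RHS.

S -> M

[S [M when c do [M v := expr] otherwise [M v := expr]]]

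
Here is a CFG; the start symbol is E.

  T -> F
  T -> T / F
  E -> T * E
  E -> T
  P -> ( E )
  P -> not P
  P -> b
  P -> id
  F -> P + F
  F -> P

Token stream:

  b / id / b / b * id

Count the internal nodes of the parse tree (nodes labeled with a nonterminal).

17

[E [T [T [T [T [F [P b]]] / [F [P id]]] / [F [P b]]] / [F [P b]]] * [E [T [F [P id]]]]]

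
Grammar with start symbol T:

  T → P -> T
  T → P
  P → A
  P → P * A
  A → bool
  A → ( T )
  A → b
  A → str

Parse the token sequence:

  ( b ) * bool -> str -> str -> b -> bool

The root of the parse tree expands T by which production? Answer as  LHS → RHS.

T → P -> T

[T [P [P [A ( [T [P [A b]]] )]] * [A bool]] -> [T [P [A str]] -> [T [P [A str]] -> [T [P [A b]] -> [T [P [A bool]]]]]]]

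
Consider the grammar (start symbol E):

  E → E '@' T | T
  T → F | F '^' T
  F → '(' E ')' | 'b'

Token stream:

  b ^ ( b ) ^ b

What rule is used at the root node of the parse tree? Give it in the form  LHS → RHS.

E → T

[E [T [F b] ^ [T [F ( [E [T [F b]]] )] ^ [T [F b]]]]]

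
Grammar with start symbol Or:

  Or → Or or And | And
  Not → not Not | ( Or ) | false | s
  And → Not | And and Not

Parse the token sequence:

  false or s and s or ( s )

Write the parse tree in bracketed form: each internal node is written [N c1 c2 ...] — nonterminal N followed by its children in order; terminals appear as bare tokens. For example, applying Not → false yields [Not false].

Or
Or or And
Or or And or And
And or And or And
Not or And or And
false or And or And
false or And and Not or And
false or Not and Not or And
false or s and Not or And
false or s and s or And
false or s and s or Not
false or s and s or ( Or )
false or s and s or ( And )
false or s and s or ( Not )
false or s and s or ( s )

[Or [Or [Or [And [Not false]]] or [And [And [Not s]] and [Not s]]] or [And [Not ( [Or [And [Not s]]] )]]]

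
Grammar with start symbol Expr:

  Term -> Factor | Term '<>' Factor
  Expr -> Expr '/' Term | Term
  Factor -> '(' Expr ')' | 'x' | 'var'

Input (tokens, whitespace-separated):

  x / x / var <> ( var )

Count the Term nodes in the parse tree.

5

[Expr [Expr [Expr [Term [Factor x]]] / [Term [Factor x]]] / [Term [Term [Factor var]] <> [Factor ( [Expr [Term [Factor var]]] )]]]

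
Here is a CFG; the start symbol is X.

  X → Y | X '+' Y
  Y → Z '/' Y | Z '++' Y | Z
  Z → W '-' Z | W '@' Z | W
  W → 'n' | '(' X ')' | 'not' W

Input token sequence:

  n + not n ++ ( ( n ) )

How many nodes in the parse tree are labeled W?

[X [X [Y [Z [W n]]]] + [Y [Z [W not [W n]]] ++ [Y [Z [W ( [X [Y [Z [W ( [X [Y [Z [W n]]]] )]]]] )]]]]]

6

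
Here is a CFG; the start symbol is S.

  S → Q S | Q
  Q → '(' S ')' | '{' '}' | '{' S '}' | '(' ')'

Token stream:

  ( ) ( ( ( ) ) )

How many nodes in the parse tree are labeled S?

[S [Q ( )] [S [Q ( [S [Q ( [S [Q ( )]] )]] )]]]

4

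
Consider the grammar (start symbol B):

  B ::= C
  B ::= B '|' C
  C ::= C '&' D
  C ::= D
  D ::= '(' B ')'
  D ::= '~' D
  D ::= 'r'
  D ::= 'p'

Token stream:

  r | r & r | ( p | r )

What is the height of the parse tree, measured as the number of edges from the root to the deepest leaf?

7

[B [B [B [C [D r]]] | [C [C [D r]] & [D r]]] | [C [D ( [B [B [C [D p]]] | [C [D r]]] )]]]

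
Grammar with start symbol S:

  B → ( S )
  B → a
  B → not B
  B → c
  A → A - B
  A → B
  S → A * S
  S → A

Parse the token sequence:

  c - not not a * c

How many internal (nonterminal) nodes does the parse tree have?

10

[S [A [A [B c]] - [B not [B not [B a]]]] * [S [A [B c]]]]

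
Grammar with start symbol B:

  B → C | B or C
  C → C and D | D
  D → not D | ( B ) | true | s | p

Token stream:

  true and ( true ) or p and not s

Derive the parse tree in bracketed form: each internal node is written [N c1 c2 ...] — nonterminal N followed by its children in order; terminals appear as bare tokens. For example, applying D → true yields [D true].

[B [B [C [C [D true]] and [D ( [B [C [D true]]] )]]] or [C [C [D p]] and [D not [D s]]]]

B
B or C
C or C
C and D or C
D and D or C
true and D or C
true and ( B ) or C
true and ( C ) or C
true and ( D ) or C
true and ( true ) or C
true and ( true ) or C and D
true and ( true ) or D and D
true and ( true ) or p and D
true and ( true ) or p and not D
true and ( true ) or p and not s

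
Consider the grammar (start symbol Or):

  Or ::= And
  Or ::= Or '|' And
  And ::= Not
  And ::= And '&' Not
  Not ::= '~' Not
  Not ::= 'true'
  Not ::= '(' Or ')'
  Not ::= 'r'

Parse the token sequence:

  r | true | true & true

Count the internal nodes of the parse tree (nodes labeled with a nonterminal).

[Or [Or [Or [And [Not r]]] | [And [Not true]]] | [And [And [Not true]] & [Not true]]]

11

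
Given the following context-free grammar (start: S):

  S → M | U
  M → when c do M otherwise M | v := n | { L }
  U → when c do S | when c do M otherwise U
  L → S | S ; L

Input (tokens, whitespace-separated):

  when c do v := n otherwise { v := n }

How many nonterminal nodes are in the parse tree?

7

[S [M when c do [M v := n] otherwise [M { [L [S [M v := n]]] }]]]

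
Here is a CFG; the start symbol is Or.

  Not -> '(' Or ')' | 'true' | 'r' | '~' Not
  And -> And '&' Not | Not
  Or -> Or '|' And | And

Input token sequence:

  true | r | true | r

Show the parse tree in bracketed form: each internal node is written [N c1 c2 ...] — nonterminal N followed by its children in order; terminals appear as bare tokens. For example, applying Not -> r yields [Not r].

Or
Or | And
Or | And | And
Or | And | And | And
And | And | And | And
Not | And | And | And
true | And | And | And
true | Not | And | And
true | r | And | And
true | r | Not | And
true | r | true | And
true | r | true | Not
true | r | true | r

[Or [Or [Or [Or [And [Not true]]] | [And [Not r]]] | [And [Not true]]] | [And [Not r]]]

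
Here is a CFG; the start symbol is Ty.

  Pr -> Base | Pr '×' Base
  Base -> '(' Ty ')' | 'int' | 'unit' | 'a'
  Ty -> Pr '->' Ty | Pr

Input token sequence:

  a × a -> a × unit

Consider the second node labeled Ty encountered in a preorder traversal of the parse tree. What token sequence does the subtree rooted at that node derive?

a × unit

[Ty [Pr [Pr [Base a]] × [Base a]] -> [Ty [Pr [Pr [Base a]] × [Base unit]]]]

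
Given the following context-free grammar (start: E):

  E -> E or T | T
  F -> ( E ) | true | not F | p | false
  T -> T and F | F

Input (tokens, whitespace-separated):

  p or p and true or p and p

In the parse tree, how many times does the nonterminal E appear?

3

[E [E [E [T [F p]]] or [T [T [F p]] and [F true]]] or [T [T [F p]] and [F p]]]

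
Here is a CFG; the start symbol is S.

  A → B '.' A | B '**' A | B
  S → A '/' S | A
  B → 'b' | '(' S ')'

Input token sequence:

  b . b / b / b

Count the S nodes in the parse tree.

3

[S [A [B b] . [A [B b]]] / [S [A [B b]] / [S [A [B b]]]]]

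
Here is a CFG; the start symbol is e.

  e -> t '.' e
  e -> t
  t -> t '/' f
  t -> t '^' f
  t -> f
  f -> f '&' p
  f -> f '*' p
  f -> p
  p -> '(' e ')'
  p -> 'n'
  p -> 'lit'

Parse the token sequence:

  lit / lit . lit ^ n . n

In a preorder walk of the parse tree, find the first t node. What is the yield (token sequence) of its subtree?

lit / lit

[e [t [t [f [p lit]]] / [f [p lit]]] . [e [t [t [f [p lit]]] ^ [f [p n]]] . [e [t [f [p n]]]]]]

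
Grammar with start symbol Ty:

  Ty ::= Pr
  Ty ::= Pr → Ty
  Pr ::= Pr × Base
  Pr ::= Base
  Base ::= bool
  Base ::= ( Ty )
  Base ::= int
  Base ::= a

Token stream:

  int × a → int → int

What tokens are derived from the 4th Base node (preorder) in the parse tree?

int

[Ty [Pr [Pr [Base int]] × [Base a]] → [Ty [Pr [Base int]] → [Ty [Pr [Base int]]]]]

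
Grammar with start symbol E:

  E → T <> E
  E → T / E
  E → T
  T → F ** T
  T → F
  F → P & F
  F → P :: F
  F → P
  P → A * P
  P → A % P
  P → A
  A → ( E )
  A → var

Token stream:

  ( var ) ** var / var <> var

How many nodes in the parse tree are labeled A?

[E [T [F [P [A ( [E [T [F [P [A var]]]]] )]]] ** [T [F [P [A var]]]]] / [E [T [F [P [A var]]]] <> [E [T [F [P [A var]]]]]]]

5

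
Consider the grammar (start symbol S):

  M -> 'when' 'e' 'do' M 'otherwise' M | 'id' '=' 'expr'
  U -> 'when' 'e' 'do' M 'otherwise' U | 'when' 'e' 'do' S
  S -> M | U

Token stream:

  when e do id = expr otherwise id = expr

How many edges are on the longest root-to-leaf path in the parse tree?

[S [M when e do [M id = expr] otherwise [M id = expr]]]

3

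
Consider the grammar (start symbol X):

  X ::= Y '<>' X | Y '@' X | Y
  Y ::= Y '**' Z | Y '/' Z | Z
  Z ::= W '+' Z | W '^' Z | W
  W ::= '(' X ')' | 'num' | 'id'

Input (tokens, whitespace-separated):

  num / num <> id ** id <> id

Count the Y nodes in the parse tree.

[X [Y [Y [Z [W num]]] / [Z [W num]]] <> [X [Y [Y [Z [W id]]] ** [Z [W id]]] <> [X [Y [Z [W id]]]]]]

5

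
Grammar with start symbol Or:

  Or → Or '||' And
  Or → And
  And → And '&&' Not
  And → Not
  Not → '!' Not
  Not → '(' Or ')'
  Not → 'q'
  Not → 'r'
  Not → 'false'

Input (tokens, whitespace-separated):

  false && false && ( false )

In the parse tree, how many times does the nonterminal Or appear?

[Or [And [And [And [Not false]] && [Not false]] && [Not ( [Or [And [Not false]]] )]]]

2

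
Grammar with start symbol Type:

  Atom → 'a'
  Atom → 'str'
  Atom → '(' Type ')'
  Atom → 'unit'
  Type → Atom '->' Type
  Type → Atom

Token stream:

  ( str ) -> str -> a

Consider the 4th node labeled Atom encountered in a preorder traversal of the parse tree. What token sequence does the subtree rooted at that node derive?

a

[Type [Atom ( [Type [Atom str]] )] -> [Type [Atom str] -> [Type [Atom a]]]]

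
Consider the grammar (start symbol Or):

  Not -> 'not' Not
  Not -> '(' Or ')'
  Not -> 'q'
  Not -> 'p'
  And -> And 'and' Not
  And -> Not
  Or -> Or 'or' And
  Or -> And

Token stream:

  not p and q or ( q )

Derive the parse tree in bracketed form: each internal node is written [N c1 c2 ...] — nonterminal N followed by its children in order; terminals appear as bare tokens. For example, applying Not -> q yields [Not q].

Or
Or or And
And or And
And and Not or And
Not and Not or And
not Not and Not or And
not p and Not or And
not p and q or And
not p and q or Not
not p and q or ( Or )
not p and q or ( And )
not p and q or ( Not )
not p and q or ( q )

[Or [Or [And [And [Not not [Not p]]] and [Not q]]] or [And [Not ( [Or [And [Not q]]] )]]]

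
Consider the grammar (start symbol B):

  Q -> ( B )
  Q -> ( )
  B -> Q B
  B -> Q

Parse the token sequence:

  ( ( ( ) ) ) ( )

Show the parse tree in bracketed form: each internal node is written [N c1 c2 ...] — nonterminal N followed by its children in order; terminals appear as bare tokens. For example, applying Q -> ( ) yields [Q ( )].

[B [Q ( [B [Q ( [B [Q ( )]] )]] )] [B [Q ( )]]]

B
Q B
( B ) B
( Q ) B
( ( B ) ) B
( ( Q ) ) B
( ( ( ) ) ) B
( ( ( ) ) ) Q
( ( ( ) ) ) ( )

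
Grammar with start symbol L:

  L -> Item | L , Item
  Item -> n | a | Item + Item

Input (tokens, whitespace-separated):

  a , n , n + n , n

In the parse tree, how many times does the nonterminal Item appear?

[L [L [L [L [Item a]] , [Item n]] , [Item [Item n] + [Item n]]] , [Item n]]

6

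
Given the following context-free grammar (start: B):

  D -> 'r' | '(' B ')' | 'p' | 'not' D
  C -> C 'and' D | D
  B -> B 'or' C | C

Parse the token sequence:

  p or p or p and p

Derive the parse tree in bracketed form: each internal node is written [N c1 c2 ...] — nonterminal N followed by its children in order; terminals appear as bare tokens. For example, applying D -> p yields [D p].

[B [B [B [C [D p]]] or [C [D p]]] or [C [C [D p]] and [D p]]]

B
B or C
B or C or C
C or C or C
D or C or C
p or C or C
p or D or C
p or p or C
p or p or C and D
p or p or D and D
p or p or p and D
p or p or p and p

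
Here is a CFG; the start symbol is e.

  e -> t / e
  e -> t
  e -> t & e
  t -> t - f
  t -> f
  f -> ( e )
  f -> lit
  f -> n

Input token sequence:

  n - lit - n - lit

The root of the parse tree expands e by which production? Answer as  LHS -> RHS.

e -> t

[e [t [t [t [t [f n]] - [f lit]] - [f n]] - [f lit]]]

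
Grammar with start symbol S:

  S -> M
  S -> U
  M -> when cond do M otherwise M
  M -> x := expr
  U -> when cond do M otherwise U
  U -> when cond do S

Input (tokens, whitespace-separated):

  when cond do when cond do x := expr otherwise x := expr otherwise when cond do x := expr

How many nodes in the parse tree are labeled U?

2

[S [U when cond do [M when cond do [M x := expr] otherwise [M x := expr]] otherwise [U when cond do [S [M x := expr]]]]]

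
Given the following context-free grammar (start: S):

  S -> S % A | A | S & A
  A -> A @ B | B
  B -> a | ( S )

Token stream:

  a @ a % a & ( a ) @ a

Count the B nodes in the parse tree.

[S [S [S [A [A [B a]] @ [B a]]] % [A [B a]]] & [A [A [B ( [S [A [B a]]] )]] @ [B a]]]

6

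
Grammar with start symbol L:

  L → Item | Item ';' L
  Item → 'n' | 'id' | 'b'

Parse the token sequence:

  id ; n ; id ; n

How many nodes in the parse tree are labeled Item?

[L [Item id] ; [L [Item n] ; [L [Item id] ; [L [Item n]]]]]

4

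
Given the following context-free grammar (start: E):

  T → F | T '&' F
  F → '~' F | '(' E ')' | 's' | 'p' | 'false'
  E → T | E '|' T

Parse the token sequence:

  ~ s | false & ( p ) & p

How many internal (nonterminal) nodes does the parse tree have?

14

[E [E [T [F ~ [F s]]]] | [T [T [T [F false]] & [F ( [E [T [F p]]] )]] & [F p]]]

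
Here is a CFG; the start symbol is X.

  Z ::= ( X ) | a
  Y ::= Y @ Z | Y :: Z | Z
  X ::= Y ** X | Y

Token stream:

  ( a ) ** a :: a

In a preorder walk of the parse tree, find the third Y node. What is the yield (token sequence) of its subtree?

[X [Y [Z ( [X [Y [Z a]]] )]] ** [X [Y [Y [Z a]] :: [Z a]]]]

a :: a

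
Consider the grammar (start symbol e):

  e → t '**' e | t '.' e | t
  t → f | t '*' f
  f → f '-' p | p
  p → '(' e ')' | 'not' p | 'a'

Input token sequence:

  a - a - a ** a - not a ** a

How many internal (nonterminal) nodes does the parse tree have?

[e [t [f [f [f [p a]] - [p a]] - [p a]]] ** [e [t [f [f [p a]] - [p not [p a]]]] ** [e [t [f [p a]]]]]]

19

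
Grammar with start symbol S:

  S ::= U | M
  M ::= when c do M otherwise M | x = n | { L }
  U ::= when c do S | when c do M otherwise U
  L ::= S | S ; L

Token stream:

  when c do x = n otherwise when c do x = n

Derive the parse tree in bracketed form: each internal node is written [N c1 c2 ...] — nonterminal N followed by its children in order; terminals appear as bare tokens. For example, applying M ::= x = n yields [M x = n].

S
U
when c do M otherwise U
when c do x = n otherwise U
when c do x = n otherwise when c do S
when c do x = n otherwise when c do M
when c do x = n otherwise when c do x = n

[S [U when c do [M x = n] otherwise [U when c do [S [M x = n]]]]]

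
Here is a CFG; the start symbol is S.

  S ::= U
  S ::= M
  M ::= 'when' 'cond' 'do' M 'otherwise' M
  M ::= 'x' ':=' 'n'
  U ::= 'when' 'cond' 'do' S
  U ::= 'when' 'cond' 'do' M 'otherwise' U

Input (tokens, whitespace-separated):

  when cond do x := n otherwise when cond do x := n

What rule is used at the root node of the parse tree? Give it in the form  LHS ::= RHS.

[S [U when cond do [M x := n] otherwise [U when cond do [S [M x := n]]]]]

S ::= U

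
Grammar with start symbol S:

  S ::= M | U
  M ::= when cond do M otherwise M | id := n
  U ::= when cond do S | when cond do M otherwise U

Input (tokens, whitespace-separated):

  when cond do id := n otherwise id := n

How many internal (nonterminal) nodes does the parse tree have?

[S [M when cond do [M id := n] otherwise [M id := n]]]

4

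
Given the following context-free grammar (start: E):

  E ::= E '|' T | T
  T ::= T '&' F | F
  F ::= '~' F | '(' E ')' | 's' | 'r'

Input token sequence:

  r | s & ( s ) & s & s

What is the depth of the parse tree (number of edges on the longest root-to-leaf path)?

8

[E [E [T [F r]]] | [T [T [T [T [F s]] & [F ( [E [T [F s]]] )]] & [F s]] & [F s]]]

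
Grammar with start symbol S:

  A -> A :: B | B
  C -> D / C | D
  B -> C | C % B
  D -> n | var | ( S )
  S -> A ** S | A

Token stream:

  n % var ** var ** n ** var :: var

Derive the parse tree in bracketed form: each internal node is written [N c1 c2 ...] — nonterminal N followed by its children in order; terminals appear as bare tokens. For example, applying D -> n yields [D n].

[S [A [B [C [D n]] % [B [C [D var]]]]] ** [S [A [B [C [D var]]]] ** [S [A [B [C [D n]]]] ** [S [A [A [B [C [D var]]]] :: [B [C [D var]]]]]]]]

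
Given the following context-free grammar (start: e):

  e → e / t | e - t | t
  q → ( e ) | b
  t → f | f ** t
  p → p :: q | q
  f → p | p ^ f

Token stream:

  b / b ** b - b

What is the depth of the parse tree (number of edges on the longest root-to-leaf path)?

7

[e [e [e [t [f [p [q b]]]]] / [t [f [p [q b]]] ** [t [f [p [q b]]]]]] - [t [f [p [q b]]]]]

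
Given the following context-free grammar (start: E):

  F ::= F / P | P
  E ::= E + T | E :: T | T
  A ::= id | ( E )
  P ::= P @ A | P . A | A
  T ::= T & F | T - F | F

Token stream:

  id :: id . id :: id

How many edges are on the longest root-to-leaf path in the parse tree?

[E [E [E [T [F [P [A id]]]]] :: [T [F [P [P [A id]] . [A id]]]]] :: [T [F [P [A id]]]]]

7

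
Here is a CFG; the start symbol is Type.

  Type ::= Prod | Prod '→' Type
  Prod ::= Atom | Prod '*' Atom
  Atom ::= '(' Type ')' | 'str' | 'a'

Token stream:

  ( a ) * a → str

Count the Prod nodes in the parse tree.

[Type [Prod [Prod [Atom ( [Type [Prod [Atom a]]] )]] * [Atom a]] → [Type [Prod [Atom str]]]]

4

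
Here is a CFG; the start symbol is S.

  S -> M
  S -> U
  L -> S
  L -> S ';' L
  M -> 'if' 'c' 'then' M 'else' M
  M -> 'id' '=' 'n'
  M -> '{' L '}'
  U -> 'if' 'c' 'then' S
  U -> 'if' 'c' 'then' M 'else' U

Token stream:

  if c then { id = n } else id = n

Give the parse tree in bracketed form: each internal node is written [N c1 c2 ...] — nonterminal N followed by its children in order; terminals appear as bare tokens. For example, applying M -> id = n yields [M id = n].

[S [M if c then [M { [L [S [M id = n]]] }] else [M id = n]]]

S
M
if c then M else M
if c then { L } else M
if c then { S } else M
if c then { M } else M
if c then { id = n } else M
if c then { id = n } else id = n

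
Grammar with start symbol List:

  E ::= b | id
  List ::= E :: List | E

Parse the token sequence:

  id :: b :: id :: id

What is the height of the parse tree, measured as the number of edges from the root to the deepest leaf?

5

[List [E id] :: [List [E b] :: [List [E id] :: [List [E id]]]]]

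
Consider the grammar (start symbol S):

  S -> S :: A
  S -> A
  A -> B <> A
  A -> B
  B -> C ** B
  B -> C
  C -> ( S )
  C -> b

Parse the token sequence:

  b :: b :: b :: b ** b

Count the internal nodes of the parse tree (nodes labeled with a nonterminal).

[S [S [S [S [A [B [C b]]]] :: [A [B [C b]]]] :: [A [B [C b]]]] :: [A [B [C b] ** [B [C b]]]]]

18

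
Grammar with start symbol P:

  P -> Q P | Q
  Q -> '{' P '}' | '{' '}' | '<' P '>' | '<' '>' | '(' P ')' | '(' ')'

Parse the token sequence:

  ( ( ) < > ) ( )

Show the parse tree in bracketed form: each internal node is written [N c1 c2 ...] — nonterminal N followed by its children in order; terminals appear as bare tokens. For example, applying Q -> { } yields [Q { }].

[P [Q ( [P [Q ( )] [P [Q < >]]] )] [P [Q ( )]]]

P
Q P
( P ) P
( Q P ) P
( ( ) P ) P
( ( ) Q ) P
( ( ) < > ) P
( ( ) < > ) Q
( ( ) < > ) ( )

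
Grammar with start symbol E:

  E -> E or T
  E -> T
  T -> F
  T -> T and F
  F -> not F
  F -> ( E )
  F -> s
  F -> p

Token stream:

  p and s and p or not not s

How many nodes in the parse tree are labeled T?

4

[E [E [T [T [T [F p]] and [F s]] and [F p]]] or [T [F not [F not [F s]]]]]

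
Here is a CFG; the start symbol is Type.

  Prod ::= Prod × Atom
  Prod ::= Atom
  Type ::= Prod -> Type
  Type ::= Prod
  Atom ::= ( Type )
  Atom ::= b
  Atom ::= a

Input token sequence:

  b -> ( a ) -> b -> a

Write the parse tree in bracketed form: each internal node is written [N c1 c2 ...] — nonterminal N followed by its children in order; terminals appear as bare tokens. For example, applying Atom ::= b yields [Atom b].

Type
Prod -> Type
Atom -> Type
b -> Type
b -> Prod -> Type
b -> Atom -> Type
b -> ( Type ) -> Type
b -> ( Prod ) -> Type
b -> ( Atom ) -> Type
b -> ( a ) -> Type
b -> ( a ) -> Prod -> Type
b -> ( a ) -> Atom -> Type
b -> ( a ) -> b -> Type
b -> ( a ) -> b -> Prod
b -> ( a ) -> b -> Atom
b -> ( a ) -> b -> a

[Type [Prod [Atom b]] -> [Type [Prod [Atom ( [Type [Prod [Atom a]]] )]] -> [Type [Prod [Atom b]] -> [Type [Prod [Atom a]]]]]]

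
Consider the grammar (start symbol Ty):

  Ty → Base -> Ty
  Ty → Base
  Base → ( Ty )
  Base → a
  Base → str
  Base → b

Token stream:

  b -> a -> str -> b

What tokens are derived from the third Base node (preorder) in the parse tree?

[Ty [Base b] -> [Ty [Base a] -> [Ty [Base str] -> [Ty [Base b]]]]]

str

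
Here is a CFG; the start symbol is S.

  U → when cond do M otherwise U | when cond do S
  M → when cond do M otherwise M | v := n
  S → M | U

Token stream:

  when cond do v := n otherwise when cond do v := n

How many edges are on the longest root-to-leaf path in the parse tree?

5

[S [U when cond do [M v := n] otherwise [U when cond do [S [M v := n]]]]]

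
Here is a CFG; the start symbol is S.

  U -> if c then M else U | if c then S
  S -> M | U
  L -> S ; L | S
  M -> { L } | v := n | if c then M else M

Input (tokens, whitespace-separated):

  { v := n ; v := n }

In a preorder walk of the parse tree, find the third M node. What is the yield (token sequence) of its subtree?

[S [M { [L [S [M v := n]] ; [L [S [M v := n]]]] }]]

v := n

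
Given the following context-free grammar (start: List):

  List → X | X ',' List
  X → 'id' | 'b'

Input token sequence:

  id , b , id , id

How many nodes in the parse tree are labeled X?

4

[List [X id] , [List [X b] , [List [X id] , [List [X id]]]]]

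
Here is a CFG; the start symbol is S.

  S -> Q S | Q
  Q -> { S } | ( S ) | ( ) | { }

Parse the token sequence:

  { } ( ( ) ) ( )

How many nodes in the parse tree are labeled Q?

4

[S [Q { }] [S [Q ( [S [Q ( )]] )] [S [Q ( )]]]]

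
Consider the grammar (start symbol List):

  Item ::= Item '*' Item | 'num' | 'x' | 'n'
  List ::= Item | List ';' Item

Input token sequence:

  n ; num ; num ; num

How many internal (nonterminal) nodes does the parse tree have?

8

[List [List [List [List [Item n]] ; [Item num]] ; [Item num]] ; [Item num]]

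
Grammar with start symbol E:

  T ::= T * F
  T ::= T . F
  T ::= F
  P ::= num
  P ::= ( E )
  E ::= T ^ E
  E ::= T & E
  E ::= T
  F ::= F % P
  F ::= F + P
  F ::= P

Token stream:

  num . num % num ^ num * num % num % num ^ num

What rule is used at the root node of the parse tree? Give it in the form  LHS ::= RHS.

E ::= T ^ E

[E [T [T [F [P num]]] . [F [F [P num]] % [P num]]] ^ [E [T [T [F [P num]]] * [F [F [F [P num]] % [P num]] % [P num]]] ^ [E [T [F [P num]]]]]]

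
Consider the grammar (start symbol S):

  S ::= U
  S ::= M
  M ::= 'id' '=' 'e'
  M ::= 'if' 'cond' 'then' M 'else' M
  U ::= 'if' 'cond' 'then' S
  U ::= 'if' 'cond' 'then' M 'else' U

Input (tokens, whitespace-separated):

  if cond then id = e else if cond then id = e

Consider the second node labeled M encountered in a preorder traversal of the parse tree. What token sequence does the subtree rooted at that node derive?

id = e

[S [U if cond then [M id = e] else [U if cond then [S [M id = e]]]]]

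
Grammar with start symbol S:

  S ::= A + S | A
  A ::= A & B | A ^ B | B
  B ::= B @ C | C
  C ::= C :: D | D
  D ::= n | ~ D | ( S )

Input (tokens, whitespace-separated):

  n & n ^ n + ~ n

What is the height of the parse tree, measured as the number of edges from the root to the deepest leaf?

7

[S [A [A [A [B [C [D n]]]] & [B [C [D n]]]] ^ [B [C [D n]]]] + [S [A [B [C [D ~ [D n]]]]]]]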